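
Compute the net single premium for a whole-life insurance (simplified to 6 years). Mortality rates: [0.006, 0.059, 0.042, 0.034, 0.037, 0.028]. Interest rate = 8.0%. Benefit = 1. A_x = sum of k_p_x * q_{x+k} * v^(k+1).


v = 0.925926
Year 0: k_p_x=1.0, q=0.006, term=0.005556
Year 1: k_p_x=0.994, q=0.059, term=0.050279
Year 2: k_p_x=0.935354, q=0.042, term=0.031186
Year 3: k_p_x=0.896069, q=0.034, term=0.022394
Year 4: k_p_x=0.865603, q=0.037, term=0.021797
Year 5: k_p_x=0.833575, q=0.028, term=0.014708
A_x = 0.1459


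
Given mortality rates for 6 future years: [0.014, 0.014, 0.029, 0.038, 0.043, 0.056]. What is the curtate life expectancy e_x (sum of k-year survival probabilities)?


e_x = sum_{k=1}^{n} k_p_x
k_p_x values:
  1_p_x = 0.986
  2_p_x = 0.972196
  3_p_x = 0.944002
  4_p_x = 0.90813
  5_p_x = 0.869081
  6_p_x = 0.820412
e_x = 5.4998


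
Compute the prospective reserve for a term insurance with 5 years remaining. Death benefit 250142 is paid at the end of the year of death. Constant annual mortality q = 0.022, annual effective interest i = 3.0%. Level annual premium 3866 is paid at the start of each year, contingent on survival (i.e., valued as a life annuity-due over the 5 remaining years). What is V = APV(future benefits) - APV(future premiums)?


v = 1/(1+i) = 0.970874
APV(future benefits) per unit = sum_{k=0}^{4} k_p_x * q * v^(k+1) = 0.096544
APV(future benefits) = 250142 * 0.096544 = 24149.613
Life annuity-due factor ä_{x:5} = sum_{k=0}^{4} k_p_x * v^k = 4.519997
APV(future premiums) = 3866 * 4.519997 = 17474.3066
V = 24149.613 - 17474.3066
= 6675.3064


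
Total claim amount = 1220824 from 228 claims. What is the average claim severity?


severity = total / number
= 1220824 / 228
= 5354.4912


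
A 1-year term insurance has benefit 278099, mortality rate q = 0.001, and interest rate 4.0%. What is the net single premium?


NSP = benefit * q * v
v = 1/(1+i) = 0.961538
NSP = 278099 * 0.001 * 0.961538
= 267.4029


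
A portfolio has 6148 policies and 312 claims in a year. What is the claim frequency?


frequency = claims / policies
= 312 / 6148
= 0.0507


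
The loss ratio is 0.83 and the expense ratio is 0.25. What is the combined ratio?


Combined ratio = loss ratio + expense ratio
= 0.83 + 0.25
= 1.08


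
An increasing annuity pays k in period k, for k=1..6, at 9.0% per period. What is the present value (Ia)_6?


(Ia)_n = sum_{k=1}^{n} k * v^k, v = 1/(1+i)
v = 0.917431
Sum computed term by term:
(Ia)_6 = 14.5783


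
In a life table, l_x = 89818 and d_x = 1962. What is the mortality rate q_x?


q_x = d_x / l_x
= 1962 / 89818
= 0.0218


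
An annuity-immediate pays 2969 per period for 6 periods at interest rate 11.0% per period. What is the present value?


PV = PMT * (1 - (1+i)^(-n)) / i
= 2969 * (1 - (1+0.11)^(-6)) / 0.11
= 2969 * (1 - 0.534641) / 0.11
= 2969 * 4.230538
= 12560.4669


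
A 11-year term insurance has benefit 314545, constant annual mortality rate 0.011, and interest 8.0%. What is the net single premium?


NSP = benefit * sum_{k=0}^{n-1} k_p_x * q * v^(k+1)
With constant q=0.011, v=0.925926
Sum = 0.074975
NSP = 314545 * 0.074975
= 23583.094


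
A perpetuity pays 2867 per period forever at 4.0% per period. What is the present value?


PV = PMT / i
= 2867 / 0.04
= 71675.0


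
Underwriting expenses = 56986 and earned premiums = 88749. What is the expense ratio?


Expense ratio = expenses / premiums
= 56986 / 88749
= 0.6421


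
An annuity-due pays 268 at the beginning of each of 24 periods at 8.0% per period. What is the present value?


PV_due = PMT * (1-(1+i)^(-n))/i * (1+i)
PV_immediate = 2821.7072
PV_due = 2821.7072 * 1.08
= 3047.4438


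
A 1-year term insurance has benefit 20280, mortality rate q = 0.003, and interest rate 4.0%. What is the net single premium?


NSP = benefit * q * v
v = 1/(1+i) = 0.961538
NSP = 20280 * 0.003 * 0.961538
= 58.5


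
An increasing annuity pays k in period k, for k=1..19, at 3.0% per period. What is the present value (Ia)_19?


(Ia)_n = sum_{k=1}^{n} k * v^k, v = 1/(1+i)
v = 0.970874
Sum computed term by term:
(Ia)_19 = 130.6026


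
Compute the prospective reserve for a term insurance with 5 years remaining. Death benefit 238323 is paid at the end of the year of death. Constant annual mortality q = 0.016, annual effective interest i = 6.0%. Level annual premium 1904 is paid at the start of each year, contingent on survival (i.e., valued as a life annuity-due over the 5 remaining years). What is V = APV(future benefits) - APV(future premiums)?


v = 1/(1+i) = 0.943396
APV(future benefits) per unit = sum_{k=0}^{4} k_p_x * q * v^(k+1) = 0.065398
APV(future benefits) = 238323 * 0.065398 = 15585.8156
Life annuity-due factor ä_{x:5} = sum_{k=0}^{4} k_p_x * v^k = 4.332609
APV(future premiums) = 1904 * 4.332609 = 8249.2868
V = 15585.8156 - 8249.2868
= 7336.5288


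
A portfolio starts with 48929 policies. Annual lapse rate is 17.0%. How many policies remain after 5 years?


remaining = initial * (1 - lapse)^years
= 48929 * (1 - 0.17)^5
= 48929 * 0.393904
= 19273.332


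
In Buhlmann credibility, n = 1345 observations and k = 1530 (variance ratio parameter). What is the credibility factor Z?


Z = n / (n + k)
= 1345 / (1345 + 1530)
= 1345 / 2875
= 0.4678


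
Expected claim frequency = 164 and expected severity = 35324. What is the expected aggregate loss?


E[S] = E[N] * E[X]
= 164 * 35324
= 5.7931e+06


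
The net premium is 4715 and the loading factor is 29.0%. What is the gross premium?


Gross = net * (1 + loading)
= 4715 * (1 + 0.29)
= 4715 * 1.29
= 6082.35


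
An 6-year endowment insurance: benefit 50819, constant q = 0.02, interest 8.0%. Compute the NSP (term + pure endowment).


Term component = 4490.0521
Pure endowment = 6_p_x * v^6 * benefit = 0.885842 * 0.63017 * 50819 = 28368.7393
NSP = 32858.7914


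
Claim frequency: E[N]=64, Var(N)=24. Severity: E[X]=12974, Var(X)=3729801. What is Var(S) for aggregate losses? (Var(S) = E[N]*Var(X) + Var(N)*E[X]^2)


Var(S) = E[N]*Var(X) + Var(N)*E[X]^2
= 64*3729801 + 24*12974^2
= 238707264 + 4039792224
= 4.2785e+09


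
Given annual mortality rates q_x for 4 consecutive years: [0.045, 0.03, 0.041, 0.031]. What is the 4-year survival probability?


p_k = 1 - q_k for each year
Survival = product of (1 - q_k)
= 0.955 * 0.97 * 0.959 * 0.969
= 0.8608


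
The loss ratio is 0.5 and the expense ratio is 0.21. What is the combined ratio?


Combined ratio = loss ratio + expense ratio
= 0.5 + 0.21
= 0.71


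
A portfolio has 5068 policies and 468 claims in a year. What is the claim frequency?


frequency = claims / policies
= 468 / 5068
= 0.0923


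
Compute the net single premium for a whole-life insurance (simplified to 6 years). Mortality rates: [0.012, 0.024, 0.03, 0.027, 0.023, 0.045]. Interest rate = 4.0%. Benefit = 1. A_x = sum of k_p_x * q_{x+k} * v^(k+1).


v = 0.961538
Year 0: k_p_x=1.0, q=0.012, term=0.011538
Year 1: k_p_x=0.988, q=0.024, term=0.021923
Year 2: k_p_x=0.964288, q=0.03, term=0.025717
Year 3: k_p_x=0.935359, q=0.027, term=0.021588
Year 4: k_p_x=0.910105, q=0.023, term=0.017205
Year 5: k_p_x=0.889172, q=0.045, term=0.031623
A_x = 0.1296


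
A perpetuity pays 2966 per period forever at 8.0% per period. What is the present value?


PV = PMT / i
= 2966 / 0.08
= 37075.0


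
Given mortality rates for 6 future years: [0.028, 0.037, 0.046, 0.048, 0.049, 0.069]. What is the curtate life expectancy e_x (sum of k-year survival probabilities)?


e_x = sum_{k=1}^{n} k_p_x
k_p_x values:
  1_p_x = 0.972
  2_p_x = 0.936036
  3_p_x = 0.892978
  4_p_x = 0.850115
  5_p_x = 0.80846
  6_p_x = 0.752676
e_x = 5.2123


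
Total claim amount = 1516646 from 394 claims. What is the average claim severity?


severity = total / number
= 1516646 / 394
= 3849.3553


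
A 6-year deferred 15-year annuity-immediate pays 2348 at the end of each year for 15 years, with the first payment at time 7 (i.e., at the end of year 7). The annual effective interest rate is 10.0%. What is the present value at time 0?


PV at time 6 of the 15-year annuity-immediate:
a_n = 2348 * (1-(1+0.1)^(-15))/0.1 = 17859.0747
Discount back 6 years to time 0:
PV = 17859.0747 * (1+0.1)^(-6)
= 17859.0747 * 0.564474
= 10080.9821


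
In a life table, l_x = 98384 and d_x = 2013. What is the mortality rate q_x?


q_x = d_x / l_x
= 2013 / 98384
= 0.0205


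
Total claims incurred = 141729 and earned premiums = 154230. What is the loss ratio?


Loss ratio = claims / premiums
= 141729 / 154230
= 0.9189


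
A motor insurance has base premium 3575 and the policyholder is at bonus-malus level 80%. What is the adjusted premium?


adjusted = base * BM_level / 100
= 3575 * 80 / 100
= 3575 * 0.8
= 2860.0


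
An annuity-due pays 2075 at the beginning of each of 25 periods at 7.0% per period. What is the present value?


PV_due = PMT * (1-(1+i)^(-n))/i * (1+i)
PV_immediate = 24181.1851
PV_due = 24181.1851 * 1.07
= 25873.8681


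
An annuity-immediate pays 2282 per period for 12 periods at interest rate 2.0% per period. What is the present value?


PV = PMT * (1 - (1+i)^(-n)) / i
= 2282 * (1 - (1+0.02)^(-12)) / 0.02
= 2282 * (1 - 0.788493) / 0.02
= 2282 * 10.575341
= 24132.9287


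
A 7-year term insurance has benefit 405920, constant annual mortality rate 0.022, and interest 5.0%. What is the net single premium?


NSP = benefit * sum_{k=0}^{n-1} k_p_x * q * v^(k+1)
With constant q=0.022, v=0.952381
Sum = 0.119716
NSP = 405920 * 0.119716
= 48595.307


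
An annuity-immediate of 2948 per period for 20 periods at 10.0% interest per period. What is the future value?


FV = PMT * ((1+i)^n - 1) / i
= 2948 * ((1.1)^20 - 1) / 0.1
= 2948 * (6.7275 - 1) / 0.1
= 168846.6985


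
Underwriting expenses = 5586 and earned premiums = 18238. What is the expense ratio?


Expense ratio = expenses / premiums
= 5586 / 18238
= 0.3063


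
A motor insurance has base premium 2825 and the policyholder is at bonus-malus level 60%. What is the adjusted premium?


adjusted = base * BM_level / 100
= 2825 * 60 / 100
= 2825 * 0.6
= 1695.0


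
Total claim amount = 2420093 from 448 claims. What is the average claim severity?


severity = total / number
= 2420093 / 448
= 5401.9933


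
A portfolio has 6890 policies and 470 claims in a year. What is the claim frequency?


frequency = claims / policies
= 470 / 6890
= 0.0682


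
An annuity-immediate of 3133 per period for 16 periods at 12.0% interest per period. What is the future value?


FV = PMT * ((1+i)^n - 1) / i
= 3133 * ((1.12)^16 - 1) / 0.12
= 3133 * (6.130394 - 1) / 0.12
= 133946.0276


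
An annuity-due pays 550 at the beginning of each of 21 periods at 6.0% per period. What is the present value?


PV_due = PMT * (1-(1+i)^(-n))/i * (1+i)
PV_immediate = 6470.2421
PV_due = 6470.2421 * 1.06
= 6858.4567


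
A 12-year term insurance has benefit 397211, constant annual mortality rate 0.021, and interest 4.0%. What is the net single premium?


NSP = benefit * sum_{k=0}^{n-1} k_p_x * q * v^(k+1)
With constant q=0.021, v=0.961538
Sum = 0.177583
NSP = 397211 * 0.177583
= 70537.9157


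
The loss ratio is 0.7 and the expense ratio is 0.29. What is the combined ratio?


Combined ratio = loss ratio + expense ratio
= 0.7 + 0.29
= 0.99


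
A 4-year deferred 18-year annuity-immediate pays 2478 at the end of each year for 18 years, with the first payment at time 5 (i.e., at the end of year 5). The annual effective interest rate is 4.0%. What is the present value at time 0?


PV at time 4 of the 18-year annuity-immediate:
a_n = 2478 * (1-(1+0.04)^(-18))/0.04 = 31369.7379
Discount back 4 years to time 0:
PV = 31369.7379 * (1+0.04)^(-4)
= 31369.7379 * 0.854804
= 26814.9834


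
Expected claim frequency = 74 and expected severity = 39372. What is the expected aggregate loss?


E[S] = E[N] * E[X]
= 74 * 39372
= 2.9135e+06


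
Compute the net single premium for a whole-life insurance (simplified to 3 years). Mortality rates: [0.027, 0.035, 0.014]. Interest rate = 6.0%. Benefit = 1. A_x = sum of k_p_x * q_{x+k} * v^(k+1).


v = 0.943396
Year 0: k_p_x=1.0, q=0.027, term=0.025472
Year 1: k_p_x=0.973, q=0.035, term=0.030309
Year 2: k_p_x=0.938945, q=0.014, term=0.011037
A_x = 0.0668


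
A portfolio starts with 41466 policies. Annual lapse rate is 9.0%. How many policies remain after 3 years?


remaining = initial * (1 - lapse)^years
= 41466 * (1 - 0.09)^3
= 41466 * 0.753571
= 31247.5751


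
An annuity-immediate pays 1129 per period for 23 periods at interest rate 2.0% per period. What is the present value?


PV = PMT * (1 - (1+i)^(-n)) / i
= 1129 * (1 - (1+0.02)^(-23)) / 0.02
= 1129 * (1 - 0.634156) / 0.02
= 1129 * 18.292204
= 20651.8984


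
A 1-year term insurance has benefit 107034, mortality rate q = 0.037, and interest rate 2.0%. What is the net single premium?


NSP = benefit * q * v
v = 1/(1+i) = 0.980392
NSP = 107034 * 0.037 * 0.980392
= 3882.6059


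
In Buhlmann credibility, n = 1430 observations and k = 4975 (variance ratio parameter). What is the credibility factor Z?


Z = n / (n + k)
= 1430 / (1430 + 4975)
= 1430 / 6405
= 0.2233


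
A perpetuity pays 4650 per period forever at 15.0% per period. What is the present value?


PV = PMT / i
= 4650 / 0.15
= 31000.0


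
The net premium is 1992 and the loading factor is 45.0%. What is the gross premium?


Gross = net * (1 + loading)
= 1992 * (1 + 0.45)
= 1992 * 1.45
= 2888.4


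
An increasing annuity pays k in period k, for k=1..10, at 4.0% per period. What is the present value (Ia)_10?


(Ia)_n = sum_{k=1}^{n} k * v^k, v = 1/(1+i)
v = 0.961538
Sum computed term by term:
(Ia)_10 = 41.9922


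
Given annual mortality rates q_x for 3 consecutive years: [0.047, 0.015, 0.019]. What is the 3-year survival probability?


p_k = 1 - q_k for each year
Survival = product of (1 - q_k)
= 0.953 * 0.985 * 0.981
= 0.9209


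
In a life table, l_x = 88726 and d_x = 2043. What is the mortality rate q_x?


q_x = d_x / l_x
= 2043 / 88726
= 0.023


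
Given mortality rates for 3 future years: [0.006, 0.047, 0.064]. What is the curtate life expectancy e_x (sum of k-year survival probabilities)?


e_x = sum_{k=1}^{n} k_p_x
k_p_x values:
  1_p_x = 0.994
  2_p_x = 0.947282
  3_p_x = 0.886656
e_x = 2.8279


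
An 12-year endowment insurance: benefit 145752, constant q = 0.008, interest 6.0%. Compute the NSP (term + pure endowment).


Term component = 9408.6428
Pure endowment = 12_p_x * v^12 * benefit = 0.908113 * 0.496969 * 145752 = 65778.5363
NSP = 75187.1791


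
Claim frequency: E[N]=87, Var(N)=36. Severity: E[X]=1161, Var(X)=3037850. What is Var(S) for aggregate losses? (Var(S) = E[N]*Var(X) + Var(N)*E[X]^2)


Var(S) = E[N]*Var(X) + Var(N)*E[X]^2
= 87*3037850 + 36*1161^2
= 264292950 + 48525156
= 3.1282e+08


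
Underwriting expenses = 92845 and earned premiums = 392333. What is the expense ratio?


Expense ratio = expenses / premiums
= 92845 / 392333
= 0.2366


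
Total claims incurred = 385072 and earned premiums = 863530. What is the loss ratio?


Loss ratio = claims / premiums
= 385072 / 863530
= 0.4459


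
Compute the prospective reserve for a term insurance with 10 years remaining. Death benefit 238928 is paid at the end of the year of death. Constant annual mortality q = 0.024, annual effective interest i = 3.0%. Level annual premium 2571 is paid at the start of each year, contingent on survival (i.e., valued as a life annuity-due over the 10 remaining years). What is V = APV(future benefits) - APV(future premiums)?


v = 1/(1+i) = 0.970874
APV(future benefits) per unit = sum_{k=0}^{9} k_p_x * q * v^(k+1) = 0.18506
APV(future benefits) = 238928 * 0.18506 = 44216.0893
Life annuity-due factor ä_{x:10} = sum_{k=0}^{9} k_p_x * v^k = 7.942172
APV(future premiums) = 2571 * 7.942172 = 20419.3231
V = 44216.0893 - 20419.3231
= 23796.7662


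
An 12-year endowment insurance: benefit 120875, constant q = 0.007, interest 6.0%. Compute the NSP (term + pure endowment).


Term component = 6859.9999
Pure endowment = 12_p_x * v^12 * benefit = 0.91916 * 0.496969 * 120875 = 55215.0012
NSP = 62075.0011


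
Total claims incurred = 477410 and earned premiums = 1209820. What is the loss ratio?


Loss ratio = claims / premiums
= 477410 / 1209820
= 0.3946


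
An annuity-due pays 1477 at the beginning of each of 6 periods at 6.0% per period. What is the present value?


PV_due = PMT * (1-(1+i)^(-n))/i * (1+i)
PV_immediate = 7262.888
PV_due = 7262.888 * 1.06
= 7698.6613


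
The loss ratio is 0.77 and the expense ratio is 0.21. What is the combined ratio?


Combined ratio = loss ratio + expense ratio
= 0.77 + 0.21
= 0.98


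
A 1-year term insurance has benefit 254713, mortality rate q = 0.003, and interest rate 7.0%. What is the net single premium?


NSP = benefit * q * v
v = 1/(1+i) = 0.934579
NSP = 254713 * 0.003 * 0.934579
= 714.1486


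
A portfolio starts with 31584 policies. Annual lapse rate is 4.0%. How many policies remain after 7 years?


remaining = initial * (1 - lapse)^years
= 31584 * (1 - 0.04)^7
= 31584 * 0.751447
= 23733.7171


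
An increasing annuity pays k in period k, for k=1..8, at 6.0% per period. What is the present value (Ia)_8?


(Ia)_n = sum_{k=1}^{n} k * v^k, v = 1/(1+i)
v = 0.943396
Sum computed term by term:
(Ia)_8 = 26.0514


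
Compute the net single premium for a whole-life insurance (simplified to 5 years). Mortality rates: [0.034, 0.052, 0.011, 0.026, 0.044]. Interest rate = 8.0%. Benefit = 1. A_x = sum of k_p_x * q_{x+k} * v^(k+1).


v = 0.925926
Year 0: k_p_x=1.0, q=0.034, term=0.031481
Year 1: k_p_x=0.966, q=0.052, term=0.043066
Year 2: k_p_x=0.915768, q=0.011, term=0.007997
Year 3: k_p_x=0.905695, q=0.026, term=0.017309
Year 4: k_p_x=0.882146, q=0.044, term=0.026416
A_x = 0.1263


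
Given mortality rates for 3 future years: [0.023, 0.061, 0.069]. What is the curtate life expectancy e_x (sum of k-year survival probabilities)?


e_x = sum_{k=1}^{n} k_p_x
k_p_x values:
  1_p_x = 0.977
  2_p_x = 0.917403
  3_p_x = 0.854102
e_x = 2.7485


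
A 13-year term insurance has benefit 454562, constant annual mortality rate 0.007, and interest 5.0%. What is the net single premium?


NSP = benefit * sum_{k=0}^{n-1} k_p_x * q * v^(k+1)
With constant q=0.007, v=0.952381
Sum = 0.063364
NSP = 454562 * 0.063364
= 28802.7621


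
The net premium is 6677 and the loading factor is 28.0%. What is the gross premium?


Gross = net * (1 + loading)
= 6677 * (1 + 0.28)
= 6677 * 1.28
= 8546.56


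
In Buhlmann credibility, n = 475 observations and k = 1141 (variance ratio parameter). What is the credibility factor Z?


Z = n / (n + k)
= 475 / (475 + 1141)
= 475 / 1616
= 0.2939


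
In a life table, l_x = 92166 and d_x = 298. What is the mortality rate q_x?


q_x = d_x / l_x
= 298 / 92166
= 0.0032


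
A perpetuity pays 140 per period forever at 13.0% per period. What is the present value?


PV = PMT / i
= 140 / 0.13
= 1076.9231


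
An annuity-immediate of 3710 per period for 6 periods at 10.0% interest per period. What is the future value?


FV = PMT * ((1+i)^n - 1) / i
= 3710 * ((1.1)^6 - 1) / 0.1
= 3710 * (1.771561 - 1) / 0.1
= 28624.9131


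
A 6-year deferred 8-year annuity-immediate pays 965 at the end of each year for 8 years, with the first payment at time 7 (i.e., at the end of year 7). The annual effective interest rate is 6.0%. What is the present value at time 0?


PV at time 6 of the 8-year annuity-immediate:
a_n = 965 * (1-(1+0.06)^(-8))/0.06 = 5992.451
Discount back 6 years to time 0:
PV = 5992.451 * (1+0.06)^(-6)
= 5992.451 * 0.704961
= 4224.4415


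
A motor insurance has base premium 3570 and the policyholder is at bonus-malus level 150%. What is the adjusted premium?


adjusted = base * BM_level / 100
= 3570 * 150 / 100
= 3570 * 1.5
= 5355.0


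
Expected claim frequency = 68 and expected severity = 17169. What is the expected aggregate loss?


E[S] = E[N] * E[X]
= 68 * 17169
= 1.1675e+06


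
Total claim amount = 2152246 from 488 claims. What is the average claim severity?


severity = total / number
= 2152246 / 488
= 4410.3402


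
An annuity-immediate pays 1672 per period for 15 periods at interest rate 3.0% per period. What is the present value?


PV = PMT * (1 - (1+i)^(-n)) / i
= 1672 * (1 - (1+0.03)^(-15)) / 0.03
= 1672 * (1 - 0.641862) / 0.03
= 1672 * 11.937935
= 19960.2275


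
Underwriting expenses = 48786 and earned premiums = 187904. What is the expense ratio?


Expense ratio = expenses / premiums
= 48786 / 187904
= 0.2596


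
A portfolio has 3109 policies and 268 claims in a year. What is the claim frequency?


frequency = claims / policies
= 268 / 3109
= 0.0862


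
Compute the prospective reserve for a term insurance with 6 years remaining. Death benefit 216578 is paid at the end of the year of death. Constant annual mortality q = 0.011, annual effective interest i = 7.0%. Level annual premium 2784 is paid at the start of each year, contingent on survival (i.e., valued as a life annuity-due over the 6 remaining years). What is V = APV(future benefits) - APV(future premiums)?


v = 1/(1+i) = 0.934579
APV(future benefits) per unit = sum_{k=0}^{5} k_p_x * q * v^(k+1) = 0.051122
APV(future benefits) = 216578 * 0.051122 = 11071.9219
Life annuity-due factor ä_{x:6} = sum_{k=0}^{5} k_p_x * v^k = 4.972786
APV(future premiums) = 2784 * 4.972786 = 13844.2361
V = 11071.9219 - 13844.2361
= -2772.3142


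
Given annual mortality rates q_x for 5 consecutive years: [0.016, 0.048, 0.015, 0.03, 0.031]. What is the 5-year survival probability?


p_k = 1 - q_k for each year
Survival = product of (1 - q_k)
= 0.984 * 0.952 * 0.985 * 0.97 * 0.969
= 0.8673


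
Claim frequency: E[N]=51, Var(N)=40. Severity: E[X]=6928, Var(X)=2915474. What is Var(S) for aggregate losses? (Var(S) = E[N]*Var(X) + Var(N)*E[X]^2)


Var(S) = E[N]*Var(X) + Var(N)*E[X]^2
= 51*2915474 + 40*6928^2
= 148689174 + 1919887360
= 2.0686e+09


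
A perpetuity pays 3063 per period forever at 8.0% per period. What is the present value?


PV = PMT / i
= 3063 / 0.08
= 38287.5


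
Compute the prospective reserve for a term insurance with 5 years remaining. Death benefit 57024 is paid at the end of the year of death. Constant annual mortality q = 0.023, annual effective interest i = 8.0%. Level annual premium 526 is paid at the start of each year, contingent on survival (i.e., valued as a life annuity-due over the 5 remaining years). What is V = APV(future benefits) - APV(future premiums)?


v = 1/(1+i) = 0.925926
APV(future benefits) per unit = sum_{k=0}^{4} k_p_x * q * v^(k+1) = 0.088018
APV(future benefits) = 57024 * 0.088018 = 5019.1114
Life annuity-due factor ä_{x:5} = sum_{k=0}^{4} k_p_x * v^k = 4.132997
APV(future premiums) = 526 * 4.132997 = 2173.9564
V = 5019.1114 - 2173.9564
= 2845.1551


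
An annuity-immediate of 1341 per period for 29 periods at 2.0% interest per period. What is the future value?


FV = PMT * ((1+i)^n - 1) / i
= 1341 * ((1.02)^29 - 1) / 0.02
= 1341 * (1.775845 - 1) / 0.02
= 52020.3865


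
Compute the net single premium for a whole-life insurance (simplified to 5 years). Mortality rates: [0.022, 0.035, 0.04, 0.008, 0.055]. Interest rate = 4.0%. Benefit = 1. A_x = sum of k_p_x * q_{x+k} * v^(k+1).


v = 0.961538
Year 0: k_p_x=1.0, q=0.022, term=0.021154
Year 1: k_p_x=0.978, q=0.035, term=0.031648
Year 2: k_p_x=0.94377, q=0.04, term=0.03356
Year 3: k_p_x=0.906019, q=0.008, term=0.006196
Year 4: k_p_x=0.898771, q=0.055, term=0.04063
A_x = 0.1332


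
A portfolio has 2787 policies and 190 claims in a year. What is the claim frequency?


frequency = claims / policies
= 190 / 2787
= 0.0682


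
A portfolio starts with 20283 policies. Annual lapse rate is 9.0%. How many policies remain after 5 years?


remaining = initial * (1 - lapse)^years
= 20283 * (1 - 0.09)^5
= 20283 * 0.624032
= 12657.244


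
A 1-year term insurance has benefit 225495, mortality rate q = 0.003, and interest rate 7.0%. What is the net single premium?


NSP = benefit * q * v
v = 1/(1+i) = 0.934579
NSP = 225495 * 0.003 * 0.934579
= 632.229


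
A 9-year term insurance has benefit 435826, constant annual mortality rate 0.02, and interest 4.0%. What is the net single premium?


NSP = benefit * sum_{k=0}^{n-1} k_p_x * q * v^(k+1)
With constant q=0.02, v=0.961538
Sum = 0.138073
NSP = 435826 * 0.138073
= 60175.9314


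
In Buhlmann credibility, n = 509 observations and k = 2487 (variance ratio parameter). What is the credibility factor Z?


Z = n / (n + k)
= 509 / (509 + 2487)
= 509 / 2996
= 0.1699


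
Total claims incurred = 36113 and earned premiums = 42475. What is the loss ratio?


Loss ratio = claims / premiums
= 36113 / 42475
= 0.8502


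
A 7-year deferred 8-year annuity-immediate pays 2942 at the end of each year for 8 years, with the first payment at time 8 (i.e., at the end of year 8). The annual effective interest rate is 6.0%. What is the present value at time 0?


PV at time 7 of the 8-year annuity-immediate:
a_n = 2942 * (1-(1+0.06)^(-8))/0.06 = 18269.2134
Discount back 7 years to time 0:
PV = 18269.2134 * (1+0.06)^(-7)
= 18269.2134 * 0.665057
= 12150.0703


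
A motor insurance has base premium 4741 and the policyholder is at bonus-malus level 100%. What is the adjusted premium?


adjusted = base * BM_level / 100
= 4741 * 100 / 100
= 4741 * 1.0
= 4741.0


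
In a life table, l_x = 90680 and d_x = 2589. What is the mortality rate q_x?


q_x = d_x / l_x
= 2589 / 90680
= 0.0286


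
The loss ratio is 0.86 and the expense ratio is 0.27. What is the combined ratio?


Combined ratio = loss ratio + expense ratio
= 0.86 + 0.27
= 1.13


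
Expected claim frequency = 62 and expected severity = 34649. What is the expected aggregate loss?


E[S] = E[N] * E[X]
= 62 * 34649
= 2.1482e+06


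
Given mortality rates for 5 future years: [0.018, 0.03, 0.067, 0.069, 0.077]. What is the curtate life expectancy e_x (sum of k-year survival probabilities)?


e_x = sum_{k=1}^{n} k_p_x
k_p_x values:
  1_p_x = 0.982
  2_p_x = 0.95254
  3_p_x = 0.88872
  4_p_x = 0.827398
  5_p_x = 0.763688
e_x = 4.4143


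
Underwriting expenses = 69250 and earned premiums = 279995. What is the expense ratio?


Expense ratio = expenses / premiums
= 69250 / 279995
= 0.2473


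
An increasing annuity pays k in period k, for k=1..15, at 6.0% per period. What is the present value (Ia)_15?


(Ia)_n = sum_{k=1}^{n} k * v^k, v = 1/(1+i)
v = 0.943396
Sum computed term by term:
(Ia)_15 = 67.2668


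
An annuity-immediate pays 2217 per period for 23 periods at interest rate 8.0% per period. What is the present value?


PV = PMT * (1 - (1+i)^(-n)) / i
= 2217 * (1 - (1+0.08)^(-23)) / 0.08
= 2217 * (1 - 0.170315) / 0.08
= 2217 * 10.371059
= 22992.6377


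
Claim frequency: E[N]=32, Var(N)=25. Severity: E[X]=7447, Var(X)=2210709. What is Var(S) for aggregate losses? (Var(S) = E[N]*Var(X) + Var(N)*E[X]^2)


Var(S) = E[N]*Var(X) + Var(N)*E[X]^2
= 32*2210709 + 25*7447^2
= 70742688 + 1386445225
= 1.4572e+09


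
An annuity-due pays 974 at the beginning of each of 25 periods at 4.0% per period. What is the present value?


PV_due = PMT * (1-(1+i)^(-n))/i * (1+i)
PV_immediate = 15215.9059
PV_due = 15215.9059 * 1.04
= 15824.5421


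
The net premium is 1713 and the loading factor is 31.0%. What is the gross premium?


Gross = net * (1 + loading)
= 1713 * (1 + 0.31)
= 1713 * 1.31
= 2244.03


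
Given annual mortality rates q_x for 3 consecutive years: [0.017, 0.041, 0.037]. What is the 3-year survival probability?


p_k = 1 - q_k for each year
Survival = product of (1 - q_k)
= 0.983 * 0.959 * 0.963
= 0.9078


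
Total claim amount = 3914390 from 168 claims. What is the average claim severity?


severity = total / number
= 3914390 / 168
= 23299.9405


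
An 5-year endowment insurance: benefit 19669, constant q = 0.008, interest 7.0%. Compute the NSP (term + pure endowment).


Term component = 635.6226
Pure endowment = 5_p_x * v^5 * benefit = 0.960635 * 0.712986 * 19669 = 13471.6798
NSP = 14107.3024


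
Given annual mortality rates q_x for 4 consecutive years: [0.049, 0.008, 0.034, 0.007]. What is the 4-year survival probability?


p_k = 1 - q_k for each year
Survival = product of (1 - q_k)
= 0.951 * 0.992 * 0.966 * 0.993
= 0.9049


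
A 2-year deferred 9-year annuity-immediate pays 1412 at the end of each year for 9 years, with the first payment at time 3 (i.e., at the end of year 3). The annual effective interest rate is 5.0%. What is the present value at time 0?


PV at time 2 of the 9-year annuity-immediate:
a_n = 1412 * (1-(1+0.05)^(-9))/0.05 = 10036.2442
Discount back 2 years to time 0:
PV = 10036.2442 * (1+0.05)^(-2)
= 10036.2442 * 0.907029
= 9103.1693


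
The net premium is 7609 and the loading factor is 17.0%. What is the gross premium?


Gross = net * (1 + loading)
= 7609 * (1 + 0.17)
= 7609 * 1.17
= 8902.53


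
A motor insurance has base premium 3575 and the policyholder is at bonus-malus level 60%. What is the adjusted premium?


adjusted = base * BM_level / 100
= 3575 * 60 / 100
= 3575 * 0.6
= 2145.0


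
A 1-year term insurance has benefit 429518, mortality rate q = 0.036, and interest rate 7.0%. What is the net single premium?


NSP = benefit * q * v
v = 1/(1+i) = 0.934579
NSP = 429518 * 0.036 * 0.934579
= 14451.0729


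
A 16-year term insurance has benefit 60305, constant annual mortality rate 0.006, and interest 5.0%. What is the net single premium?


NSP = benefit * sum_{k=0}^{n-1} k_p_x * q * v^(k+1)
With constant q=0.006, v=0.952381
Sum = 0.062565
NSP = 60305 * 0.062565
= 3772.9984


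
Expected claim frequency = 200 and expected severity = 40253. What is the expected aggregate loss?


E[S] = E[N] * E[X]
= 200 * 40253
= 8.0506e+06


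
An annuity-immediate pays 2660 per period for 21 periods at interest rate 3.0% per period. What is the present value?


PV = PMT * (1 - (1+i)^(-n)) / i
= 2660 * (1 - (1+0.03)^(-21)) / 0.03
= 2660 * (1 - 0.537549) / 0.03
= 2660 * 15.415024
= 41003.9642


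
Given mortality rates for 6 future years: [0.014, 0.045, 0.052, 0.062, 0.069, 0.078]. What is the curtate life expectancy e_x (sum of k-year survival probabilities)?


e_x = sum_{k=1}^{n} k_p_x
k_p_x values:
  1_p_x = 0.986
  2_p_x = 0.94163
  3_p_x = 0.892665
  4_p_x = 0.83732
  5_p_x = 0.779545
  6_p_x = 0.71874
e_x = 5.1559


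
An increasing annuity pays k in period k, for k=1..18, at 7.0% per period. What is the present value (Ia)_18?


(Ia)_n = sum_{k=1}^{n} k * v^k, v = 1/(1+i)
v = 0.934579
Sum computed term by term:
(Ia)_18 = 77.681


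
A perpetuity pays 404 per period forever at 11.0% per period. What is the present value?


PV = PMT / i
= 404 / 0.11
= 3672.7273


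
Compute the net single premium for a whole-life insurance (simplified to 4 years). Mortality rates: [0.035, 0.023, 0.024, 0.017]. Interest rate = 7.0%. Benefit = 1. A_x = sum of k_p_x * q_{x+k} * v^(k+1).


v = 0.934579
Year 0: k_p_x=1.0, q=0.035, term=0.03271
Year 1: k_p_x=0.965, q=0.023, term=0.019386
Year 2: k_p_x=0.942805, q=0.024, term=0.018471
Year 3: k_p_x=0.920178, q=0.017, term=0.011934
A_x = 0.0825


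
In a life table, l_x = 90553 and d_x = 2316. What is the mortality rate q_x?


q_x = d_x / l_x
= 2316 / 90553
= 0.0256


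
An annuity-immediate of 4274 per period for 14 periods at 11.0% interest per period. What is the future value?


FV = PMT * ((1+i)^n - 1) / i
= 4274 * ((1.11)^14 - 1) / 0.11
= 4274 * (4.310441 - 1) / 0.11
= 128625.6796


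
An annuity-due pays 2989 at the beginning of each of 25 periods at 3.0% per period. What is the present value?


PV_due = PMT * (1-(1+i)^(-n))/i * (1+i)
PV_immediate = 52047.8984
PV_due = 52047.8984 * 1.03
= 53609.3354


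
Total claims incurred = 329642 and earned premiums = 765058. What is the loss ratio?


Loss ratio = claims / premiums
= 329642 / 765058
= 0.4309


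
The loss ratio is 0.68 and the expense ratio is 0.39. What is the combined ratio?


Combined ratio = loss ratio + expense ratio
= 0.68 + 0.39
= 1.07


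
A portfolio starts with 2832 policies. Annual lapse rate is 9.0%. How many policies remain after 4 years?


remaining = initial * (1 - lapse)^years
= 2832 * (1 - 0.09)^4
= 2832 * 0.68575
= 1942.0429


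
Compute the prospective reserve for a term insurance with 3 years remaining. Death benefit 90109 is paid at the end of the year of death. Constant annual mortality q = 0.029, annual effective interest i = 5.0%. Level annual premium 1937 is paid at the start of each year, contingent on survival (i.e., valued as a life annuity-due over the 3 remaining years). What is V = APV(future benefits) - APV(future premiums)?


v = 1/(1+i) = 0.952381
APV(future benefits) per unit = sum_{k=0}^{2} k_p_x * q * v^(k+1) = 0.076779
APV(future benefits) = 90109 * 0.076779 = 6918.5217
Life annuity-due factor ä_{x:3} = sum_{k=0}^{2} k_p_x * v^k = 2.779946
APV(future premiums) = 1937 * 2.779946 = 5384.7563
V = 6918.5217 - 5384.7563
= 1533.7653


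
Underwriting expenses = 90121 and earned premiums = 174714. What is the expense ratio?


Expense ratio = expenses / premiums
= 90121 / 174714
= 0.5158


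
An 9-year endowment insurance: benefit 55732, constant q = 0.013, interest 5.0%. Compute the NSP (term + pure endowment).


Term component = 4910.6682
Pure endowment = 9_p_x * v^9 * benefit = 0.888903 * 0.644609 * 55732 = 31934.1463
NSP = 36844.8145


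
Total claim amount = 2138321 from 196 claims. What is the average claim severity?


severity = total / number
= 2138321 / 196
= 10909.801


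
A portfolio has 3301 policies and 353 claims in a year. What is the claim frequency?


frequency = claims / policies
= 353 / 3301
= 0.1069


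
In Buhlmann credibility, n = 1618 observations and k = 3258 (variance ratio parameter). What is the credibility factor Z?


Z = n / (n + k)
= 1618 / (1618 + 3258)
= 1618 / 4876
= 0.3318


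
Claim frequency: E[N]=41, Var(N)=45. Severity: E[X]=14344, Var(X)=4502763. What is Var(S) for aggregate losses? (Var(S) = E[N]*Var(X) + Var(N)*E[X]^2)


Var(S) = E[N]*Var(X) + Var(N)*E[X]^2
= 41*4502763 + 45*14344^2
= 184613283 + 9258765120
= 9.4434e+09


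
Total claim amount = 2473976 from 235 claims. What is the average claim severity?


severity = total / number
= 2473976 / 235
= 10527.5574


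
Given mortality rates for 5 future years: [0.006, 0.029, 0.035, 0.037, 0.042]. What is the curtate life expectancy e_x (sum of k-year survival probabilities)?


e_x = sum_{k=1}^{n} k_p_x
k_p_x values:
  1_p_x = 0.994
  2_p_x = 0.965174
  3_p_x = 0.931393
  4_p_x = 0.896931
  5_p_x = 0.85926
e_x = 4.6468


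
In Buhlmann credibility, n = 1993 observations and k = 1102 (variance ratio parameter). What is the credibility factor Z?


Z = n / (n + k)
= 1993 / (1993 + 1102)
= 1993 / 3095
= 0.6439


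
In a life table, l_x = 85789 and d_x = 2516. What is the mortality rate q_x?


q_x = d_x / l_x
= 2516 / 85789
= 0.0293


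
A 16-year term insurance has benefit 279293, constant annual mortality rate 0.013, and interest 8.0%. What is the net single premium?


NSP = benefit * sum_{k=0}^{n-1} k_p_x * q * v^(k+1)
With constant q=0.013, v=0.925926
Sum = 0.106691
NSP = 279293 * 0.106691
= 29797.9175


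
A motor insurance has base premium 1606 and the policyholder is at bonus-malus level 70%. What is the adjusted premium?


adjusted = base * BM_level / 100
= 1606 * 70 / 100
= 1606 * 0.7
= 1124.2


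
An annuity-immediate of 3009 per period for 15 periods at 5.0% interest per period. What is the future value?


FV = PMT * ((1+i)^n - 1) / i
= 3009 * ((1.05)^15 - 1) / 0.05
= 3009 * (2.078928 - 1) / 0.05
= 64929.8978


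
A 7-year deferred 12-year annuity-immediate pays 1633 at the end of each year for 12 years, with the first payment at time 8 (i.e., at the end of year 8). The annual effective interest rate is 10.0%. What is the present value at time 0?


PV at time 7 of the 12-year annuity-immediate:
a_n = 1633 * (1-(1+0.1)^(-12))/0.1 = 11126.7587
Discount back 7 years to time 0:
PV = 11126.7587 * (1+0.1)^(-7)
= 11126.7587 * 0.513158
= 5709.7866


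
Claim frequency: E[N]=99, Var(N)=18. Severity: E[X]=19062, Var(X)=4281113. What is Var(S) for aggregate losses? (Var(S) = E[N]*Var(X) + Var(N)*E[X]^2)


Var(S) = E[N]*Var(X) + Var(N)*E[X]^2
= 99*4281113 + 18*19062^2
= 423830187 + 6540477192
= 6.9643e+09


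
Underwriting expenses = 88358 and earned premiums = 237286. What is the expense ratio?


Expense ratio = expenses / premiums
= 88358 / 237286
= 0.3724


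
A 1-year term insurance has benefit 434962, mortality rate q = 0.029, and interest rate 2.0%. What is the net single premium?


NSP = benefit * q * v
v = 1/(1+i) = 0.980392
NSP = 434962 * 0.029 * 0.980392
= 12366.5667


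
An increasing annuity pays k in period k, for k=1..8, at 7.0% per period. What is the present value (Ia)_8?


(Ia)_n = sum_{k=1}^{n} k * v^k, v = 1/(1+i)
v = 0.934579
Sum computed term by term:
(Ia)_8 = 24.7602


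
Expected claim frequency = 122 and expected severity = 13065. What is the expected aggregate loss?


E[S] = E[N] * E[X]
= 122 * 13065
= 1.5939e+06


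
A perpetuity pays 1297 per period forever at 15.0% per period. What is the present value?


PV = PMT / i
= 1297 / 0.15
= 8646.6667


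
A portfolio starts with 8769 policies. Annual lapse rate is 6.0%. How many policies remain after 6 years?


remaining = initial * (1 - lapse)^years
= 8769 * (1 - 0.06)^6
= 8769 * 0.68987
= 6049.4681


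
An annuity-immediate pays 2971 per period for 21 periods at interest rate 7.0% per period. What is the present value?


PV = PMT * (1 - (1+i)^(-n)) / i
= 2971 * (1 - (1+0.07)^(-21)) / 0.07
= 2971 * (1 - 0.241513) / 0.07
= 2971 * 10.835527
= 32192.3517


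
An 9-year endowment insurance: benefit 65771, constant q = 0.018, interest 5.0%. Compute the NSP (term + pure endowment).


Term component = 7879.8645
Pure endowment = 9_p_x * v^9 * benefit = 0.849187 * 0.644609 * 65771 = 36002.6231
NSP = 43882.4875


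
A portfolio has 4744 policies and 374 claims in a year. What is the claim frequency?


frequency = claims / policies
= 374 / 4744
= 0.0788


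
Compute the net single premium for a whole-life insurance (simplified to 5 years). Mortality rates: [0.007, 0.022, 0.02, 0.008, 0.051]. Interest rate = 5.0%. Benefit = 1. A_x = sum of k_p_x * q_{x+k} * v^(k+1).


v = 0.952381
Year 0: k_p_x=1.0, q=0.007, term=0.006667
Year 1: k_p_x=0.993, q=0.022, term=0.019815
Year 2: k_p_x=0.971154, q=0.02, term=0.016778
Year 3: k_p_x=0.951731, q=0.008, term=0.006264
Year 4: k_p_x=0.944117, q=0.051, term=0.037727
A_x = 0.0873


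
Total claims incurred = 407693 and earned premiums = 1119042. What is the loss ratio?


Loss ratio = claims / premiums
= 407693 / 1119042
= 0.3643


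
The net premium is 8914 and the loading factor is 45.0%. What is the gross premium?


Gross = net * (1 + loading)
= 8914 * (1 + 0.45)
= 8914 * 1.45
= 12925.3


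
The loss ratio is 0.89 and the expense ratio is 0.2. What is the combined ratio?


Combined ratio = loss ratio + expense ratio
= 0.89 + 0.2
= 1.09


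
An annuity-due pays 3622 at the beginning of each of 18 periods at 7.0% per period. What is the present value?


PV_due = PMT * (1-(1+i)^(-n))/i * (1+i)
PV_immediate = 36434.0128
PV_due = 36434.0128 * 1.07
= 38984.3937


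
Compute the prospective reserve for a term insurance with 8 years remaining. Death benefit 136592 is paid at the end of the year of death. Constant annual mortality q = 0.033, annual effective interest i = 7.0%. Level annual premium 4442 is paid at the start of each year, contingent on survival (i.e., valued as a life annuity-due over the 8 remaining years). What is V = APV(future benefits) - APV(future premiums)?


v = 1/(1+i) = 0.934579
APV(future benefits) per unit = sum_{k=0}^{7} k_p_x * q * v^(k+1) = 0.177822
APV(future benefits) = 136592 * 0.177822 = 24289.0063
Life annuity-due factor ä_{x:8} = sum_{k=0}^{7} k_p_x * v^k = 5.76573
APV(future premiums) = 4442 * 5.76573 = 25611.3738
V = 24289.0063 - 25611.3738
= -1322.3675
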